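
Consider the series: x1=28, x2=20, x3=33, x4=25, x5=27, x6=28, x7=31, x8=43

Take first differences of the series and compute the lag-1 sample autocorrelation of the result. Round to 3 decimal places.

First differences Δx: -8, 13, -8, 2, 1, 3, 12
Mean of differences = 2.1429
Numerator Σ(Δx_t−Δx̄)(Δx_{t+1}−Δx̄) = -211.1633
Denominator Σ(Δx_t−Δx̄)² = 422.8571
r_1(Δx) = -211.1633 / 422.8571 = -0.499

-0.499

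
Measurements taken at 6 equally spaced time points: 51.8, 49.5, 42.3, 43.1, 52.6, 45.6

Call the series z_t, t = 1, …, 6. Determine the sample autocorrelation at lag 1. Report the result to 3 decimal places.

Mean z̄ = (51.8 + 49.5 + 42.3 + 43.1 + 52.6 + 45.6)/6 = 47.4833
Deviations from mean: 4.3167, 2.0167, -5.1833, -4.3833, 5.1167, -1.8833
Σ(z_t−z̄)(z_{t+1}−z̄) = (8.7053) + (-10.4531) + (22.7203) + (-22.4281) + (-9.6364) = -11.0919
Denominator Σ(z_t−z̄)² = 98.5083
r_1 = -11.0919 / 98.5083 = -0.113

-0.113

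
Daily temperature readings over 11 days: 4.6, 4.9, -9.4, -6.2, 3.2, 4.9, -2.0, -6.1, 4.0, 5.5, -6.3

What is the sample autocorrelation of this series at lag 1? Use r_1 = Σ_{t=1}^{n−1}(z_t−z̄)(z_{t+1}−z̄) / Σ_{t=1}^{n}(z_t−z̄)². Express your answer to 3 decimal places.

Mean z̄ = (4.6 + 4.9 − 9.4 − 6.2 + 3.2 + 4.9 − 2.0 − 6.1 + 4.0 + 5.5 − 6.3)/11 = -0.2636
Numerator Σ_{t=1}^{10}(z_t−z̄)(z_{t+1}−z̄) = -4.4359
Denominator Σ(z_t−z̄)² = 332.6055
r_1 = -4.4359 / 332.6055 = -0.013

-0.013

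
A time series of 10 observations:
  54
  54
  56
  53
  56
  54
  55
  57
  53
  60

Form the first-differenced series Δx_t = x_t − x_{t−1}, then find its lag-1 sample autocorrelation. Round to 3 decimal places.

-0.617

First differences Δx: 0, 2, -3, 3, -2, 1, 2, -4, 7
Mean of differences = 0.6667
Numerator Σ(Δx_t−Δx̄)(Δx_{t+1}−Δx̄) = -56.7778
Denominator Σ(Δx_t−Δx̄)² = 92.0000
r_1(Δx) = -56.7778 / 92.0000 = -0.617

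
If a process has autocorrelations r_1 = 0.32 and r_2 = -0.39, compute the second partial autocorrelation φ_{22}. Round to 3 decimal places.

-0.549

φ_{22} = (r_2 − r_1²) / (1 − r_1²)
r_1² = (0.32)² = 0.1024
Numerator = -0.39 − 0.1024 = -0.4924; denominator = 1 − 0.1024 = 0.8976
φ_{22} = -0.4924 / 0.8976 = -0.549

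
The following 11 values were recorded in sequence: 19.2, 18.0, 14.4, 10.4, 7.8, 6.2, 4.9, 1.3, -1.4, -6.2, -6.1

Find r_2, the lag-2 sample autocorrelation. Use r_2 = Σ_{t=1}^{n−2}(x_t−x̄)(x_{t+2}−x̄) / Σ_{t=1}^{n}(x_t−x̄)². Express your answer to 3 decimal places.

Mean x̄ = (19.2 + 18.0 + 14.4 + 10.4 + 7.8 + 6.2 + 4.9 + 1.3 − 1.4 − 6.2 − 6.1)/11 = 6.2273
Numerator Σ_{t=1}^{9}(x_t−x̄)(x_{t+2}−x̄) = 331.3131
Denominator Σ(x_t−x̄)² = 784.1818
r_2 = 331.3131 / 784.1818 = 0.422

0.422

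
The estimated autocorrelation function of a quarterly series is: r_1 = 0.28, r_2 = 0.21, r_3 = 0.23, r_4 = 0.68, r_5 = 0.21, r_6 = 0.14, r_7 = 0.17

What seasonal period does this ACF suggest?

The largest autocorrelation is r_4 = 0.68; the remaining lags stay at or below 0.28.
The dominant spike at lag 4 indicates a seasonal period of 4.

4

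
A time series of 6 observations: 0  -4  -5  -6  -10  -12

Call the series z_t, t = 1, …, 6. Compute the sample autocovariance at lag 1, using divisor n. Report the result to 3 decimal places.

Mean z̄ = (0 − 4 − 5 − 6 − 10 − 12)/6 = -6.1667
Deviations: 6.1667, 2.1667, 1.1667, 0.1667, -3.8333, -5.8333
Σ_{t=1}^{5}(z_t−z̄)(z_{t+1}−z̄) = 37.8056
γ_1 = 37.8056 / 6 = 6.301

6.301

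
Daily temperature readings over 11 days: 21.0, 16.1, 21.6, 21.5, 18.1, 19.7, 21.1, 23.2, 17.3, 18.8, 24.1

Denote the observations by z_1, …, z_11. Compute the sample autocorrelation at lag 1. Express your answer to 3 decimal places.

-0.272

Mean z̄ = (21.0 + 16.1 + 21.6 + 21.5 + 18.1 + 19.7 + 21.1 + 23.2 + 17.3 + 18.8 + 24.1)/11 = 20.2273
Numerator Σ_{t=1}^{10}(z_t−z̄)(z_{t+1}−z̄) = -16.6107
Denominator Σ(z_t−z̄)² = 61.1418
r_1 = -16.6107 / 61.1418 = -0.272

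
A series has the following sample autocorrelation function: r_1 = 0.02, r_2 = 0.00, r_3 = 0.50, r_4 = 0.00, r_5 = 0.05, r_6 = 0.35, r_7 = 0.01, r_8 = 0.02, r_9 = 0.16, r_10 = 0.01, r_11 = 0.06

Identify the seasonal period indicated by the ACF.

The largest autocorrelation is r_3 = 0.50, with weaker echoes at lags 6 (0.35) and 9 (0.16); the remaining lags stay at or below 0.06.
The dominant spike at lag 3 indicates a seasonal period of 3.

3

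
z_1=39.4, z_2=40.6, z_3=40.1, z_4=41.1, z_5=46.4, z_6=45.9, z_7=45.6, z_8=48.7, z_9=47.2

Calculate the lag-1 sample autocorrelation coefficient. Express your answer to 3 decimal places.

Mean z̄ = (39.4 + 40.6 + 40.1 + 41.1 + 46.4 + 45.9 + 45.6 + 48.7 + 47.2)/9 = 43.8889
Numerator Σ_{t=1}^{8}(z_t−z̄)(z_{t+1}−z̄) = 63.4421
Denominator Σ(z_t−z̄)² = 100.4889
r_1 = 63.4421 / 100.4889 = 0.631

0.631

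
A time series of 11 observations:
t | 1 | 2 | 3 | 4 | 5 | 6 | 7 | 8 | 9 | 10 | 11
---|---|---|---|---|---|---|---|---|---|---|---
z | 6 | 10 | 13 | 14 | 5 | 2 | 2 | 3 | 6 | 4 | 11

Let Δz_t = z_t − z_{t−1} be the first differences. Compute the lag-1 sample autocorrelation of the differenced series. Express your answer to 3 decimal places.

0.106

First differences Δz: 4, 3, 1, -9, -3, 0, 1, 3, -2, 7
Mean of differences = 0.5000
Numerator Σ(Δz_t−Δz̄)(Δz_{t+1}−Δz̄) = 18.7500
Denominator Σ(Δz_t−Δz̄)² = 176.5000
r_1(Δz) = 18.7500 / 176.5000 = 0.106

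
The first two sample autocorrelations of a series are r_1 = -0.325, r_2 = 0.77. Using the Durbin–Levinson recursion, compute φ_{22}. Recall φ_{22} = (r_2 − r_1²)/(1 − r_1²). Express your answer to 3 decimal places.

φ_{22} = (r_2 − r_1²) / (1 − r_1²)
r_1² = (-0.325)² = 0.105625
Numerator = 0.77 − 0.1056 = 0.6644; denominator = 1 − 0.1056 = 0.8944
φ_{22} = 0.6644 / 0.8944 = 0.743

0.743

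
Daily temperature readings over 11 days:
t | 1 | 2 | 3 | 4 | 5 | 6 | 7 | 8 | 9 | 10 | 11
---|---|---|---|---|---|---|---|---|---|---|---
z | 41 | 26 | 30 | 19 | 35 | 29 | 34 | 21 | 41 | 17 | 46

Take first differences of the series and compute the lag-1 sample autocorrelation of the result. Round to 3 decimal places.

First differences Δz: -15, 4, -11, 16, -6, 5, -13, 20, -24, 29
Mean of differences = 0.5000
Numerator Σ(Δz_t−Δz̄)(Δz_{t+1}−Δz̄) = -1902.7500
Denominator Σ(Δz_t−Δz̄)² = 2662.5000
r_1(Δz) = -1902.7500 / 2662.5000 = -0.715

-0.715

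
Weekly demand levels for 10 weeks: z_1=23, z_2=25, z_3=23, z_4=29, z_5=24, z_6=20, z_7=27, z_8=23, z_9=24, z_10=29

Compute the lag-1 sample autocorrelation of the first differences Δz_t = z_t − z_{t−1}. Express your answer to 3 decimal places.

-0.470

First differences Δz: 2, -2, 6, -5, -4, 7, -4, 1, 5
Mean of differences = 0.6667
Numerator Σ(Δz_t−Δz̄)(Δz_{t+1}−Δz̄) = -80.7778
Denominator Σ(Δz_t−Δz̄)² = 172.0000
r_1(Δz) = -80.7778 / 172.0000 = -0.470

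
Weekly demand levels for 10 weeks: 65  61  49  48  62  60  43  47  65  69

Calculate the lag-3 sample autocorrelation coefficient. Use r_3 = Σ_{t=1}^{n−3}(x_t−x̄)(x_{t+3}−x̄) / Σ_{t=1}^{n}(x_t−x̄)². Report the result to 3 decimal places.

-0.191

Mean x̄ = (65 + 61 + 49 + 48 + 62 + 60 + 43 + 47 + 65 + 69)/10 = 56.9000
Numerator Σ_{t=1}^{7}(x_t−x̄)(x_{t+3}−x̄) = -145.5300
Denominator Σ(x_t−x̄)² = 762.9000
r_3 = -145.5300 / 762.9000 = -0.191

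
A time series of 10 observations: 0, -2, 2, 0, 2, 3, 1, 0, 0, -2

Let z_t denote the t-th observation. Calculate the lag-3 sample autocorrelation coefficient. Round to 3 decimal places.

Mean z̄ = (0 − 2 + 2 + 0 + 2 + 3 + 1 + 0 + 0 − 2)/10 = 0.4000
Σ(z_t−z̄)(z_{t+3}−z̄) = (0.1600) + (-3.8400) + (4.1600) + (-0.2400) + (-0.6400) + (-1.0400) + (-1.4400) = -2.8800
Denominator Σ(z_t−z̄)² = 24.4000
r_3 = -2.8800 / 24.4000 = -0.118

-0.118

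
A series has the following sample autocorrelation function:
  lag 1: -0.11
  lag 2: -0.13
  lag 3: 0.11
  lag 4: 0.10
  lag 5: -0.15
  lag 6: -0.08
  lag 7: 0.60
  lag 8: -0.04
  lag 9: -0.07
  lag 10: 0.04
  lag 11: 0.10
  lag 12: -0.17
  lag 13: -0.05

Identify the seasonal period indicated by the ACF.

The largest autocorrelation is r_7 = 0.60; the remaining lags stay at or below 0.11.
The dominant spike at lag 7 indicates a seasonal period of 7.

7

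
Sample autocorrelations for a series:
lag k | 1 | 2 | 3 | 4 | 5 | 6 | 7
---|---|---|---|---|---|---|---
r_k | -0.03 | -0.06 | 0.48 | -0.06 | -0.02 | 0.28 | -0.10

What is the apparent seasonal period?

3

The largest autocorrelation is r_3 = 0.48, with a weaker echo at lag 6 (0.28); the remaining lags stay at or below -0.02.
The dominant spike at lag 3 indicates a seasonal period of 3.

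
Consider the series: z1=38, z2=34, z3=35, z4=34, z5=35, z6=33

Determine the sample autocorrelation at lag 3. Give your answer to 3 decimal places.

Mean z̄ = (38 + 34 + 35 + 34 + 35 + 33)/6 = 34.8333
Numerator Σ_{t=1}^{3}(z_t−z̄)(z_{t+3}−z̄) = -3.0833
Denominator Σ(z_t−z̄)² = 14.8333
r_3 = -3.0833 / 14.8333 = -0.208

-0.208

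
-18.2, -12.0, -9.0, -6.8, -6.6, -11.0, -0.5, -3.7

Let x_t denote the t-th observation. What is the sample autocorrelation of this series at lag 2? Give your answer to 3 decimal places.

-0.015

Mean x̄ = (-18.2 − 12.0 − 9.0 − 6.8 − 6.6 − 11.0 − 0.5 − 3.7)/8 = -8.4750
Deviations from mean: -9.7250, -3.5250, -0.5250, 1.6750, 1.8750, -2.5250, 7.9750, 4.7750
Σ(x_t−x̄)(x_{t+2}−x̄) = (5.1056) + (-5.9044) + (-0.9844) + (-4.2294) + (14.9531) + (-12.0569) = -3.1163
Denominator Σ(x_t−x̄)² = 206.3750
r_2 = -3.1163 / 206.3750 = -0.015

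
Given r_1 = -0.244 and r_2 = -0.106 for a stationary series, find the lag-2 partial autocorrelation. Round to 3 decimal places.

-0.176

φ_{22} = (r_2 − r_1²) / (1 − r_1²)
r_1² = (-0.244)² = 0.059536
Numerator = -0.106 − 0.0595 = -0.1655; denominator = 1 − 0.0595 = 0.9405
φ_{22} = -0.1655 / 0.9405 = -0.176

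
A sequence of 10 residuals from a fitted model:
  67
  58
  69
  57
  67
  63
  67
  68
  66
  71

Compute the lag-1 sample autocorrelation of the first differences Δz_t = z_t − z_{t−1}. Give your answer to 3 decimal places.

First differences Δz: -9, 11, -12, 10, -4, 4, 1, -2, 5
Mean of differences = 0.4444
Numerator Σ(Δz_t−Δz̄)(Δz_{t+1}−Δz̄) = -418.7531
Denominator Σ(Δz_t−Δz̄)² = 506.2222
r_1(Δz) = -418.7531 / 506.2222 = -0.827

-0.827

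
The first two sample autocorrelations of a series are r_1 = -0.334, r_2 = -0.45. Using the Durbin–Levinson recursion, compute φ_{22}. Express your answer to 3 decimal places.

-0.632

φ_{22} = (r_2 − r_1²) / (1 − r_1²)
r_1² = (-0.334)² = 0.111556
Numerator = -0.45 − 0.1116 = -0.5616; denominator = 1 − 0.1116 = 0.8884
φ_{22} = -0.5616 / 0.8884 = -0.632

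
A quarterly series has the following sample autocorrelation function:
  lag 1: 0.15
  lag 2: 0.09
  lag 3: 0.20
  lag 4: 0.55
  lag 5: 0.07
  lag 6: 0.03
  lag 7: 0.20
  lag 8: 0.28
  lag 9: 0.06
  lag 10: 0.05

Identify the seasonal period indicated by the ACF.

The largest autocorrelation is r_4 = 0.55, with a weaker echo at lag 8 (0.28); the remaining lags stay at or below 0.20.
The dominant spike at lag 4 indicates a seasonal period of 4.

4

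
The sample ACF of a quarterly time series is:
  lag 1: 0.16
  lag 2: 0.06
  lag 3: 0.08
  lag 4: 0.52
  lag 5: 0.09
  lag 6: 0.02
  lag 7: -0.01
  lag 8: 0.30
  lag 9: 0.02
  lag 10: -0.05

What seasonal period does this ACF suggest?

4

The largest autocorrelation is r_4 = 0.52, with a weaker echo at lag 8 (0.30); the remaining lags stay at or below 0.16.
The dominant spike at lag 4 indicates a seasonal period of 4.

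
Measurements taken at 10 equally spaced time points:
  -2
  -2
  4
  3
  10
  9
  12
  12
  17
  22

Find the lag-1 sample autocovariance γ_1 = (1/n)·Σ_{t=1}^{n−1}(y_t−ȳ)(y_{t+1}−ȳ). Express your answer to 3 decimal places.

Mean ȳ = (-2 − 2 + 4 + 3 + 10 + 9 + 12 + 12 + 17 + 22)/10 = 8.5000
Σ_{t=1}^{9}(y_t−ȳ)(y_{t+1}−ȳ) = 333.2500
γ_1 = 333.2500 / 10 = 33.325

33.325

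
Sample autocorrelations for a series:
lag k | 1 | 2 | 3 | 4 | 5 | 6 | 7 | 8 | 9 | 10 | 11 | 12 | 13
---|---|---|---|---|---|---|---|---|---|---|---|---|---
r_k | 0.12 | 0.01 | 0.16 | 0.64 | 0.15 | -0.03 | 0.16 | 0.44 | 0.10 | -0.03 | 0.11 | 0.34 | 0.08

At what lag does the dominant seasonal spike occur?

4

The largest autocorrelation is r_4 = 0.64, with weaker echoes at lags 8 (0.44) and 12 (0.34); the remaining lags stay at or below 0.16.
The dominant spike at lag 4 indicates a seasonal period of 4.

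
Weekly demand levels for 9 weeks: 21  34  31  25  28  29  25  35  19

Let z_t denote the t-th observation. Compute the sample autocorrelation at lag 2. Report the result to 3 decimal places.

Mean z̄ = (21 + 34 + 31 + 25 + 28 + 29 + 25 + 35 + 19)/9 = 27.4444
Σ(z_t−z̄)(z_{t+2}−z̄) = (-22.9136) + (-16.0247) + (1.9753) + (-3.8025) + (-1.3580) + (11.7531) + (20.6420) = -9.7284
Denominator Σ(z_t−z̄)² = 240.2222
r_2 = -9.7284 / 240.2222 = -0.040

-0.040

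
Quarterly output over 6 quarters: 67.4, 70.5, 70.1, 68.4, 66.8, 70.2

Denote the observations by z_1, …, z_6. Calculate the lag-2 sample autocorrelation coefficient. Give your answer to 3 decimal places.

Mean z̄ = (67.4 + 70.5 + 70.1 + 68.4 + 66.8 + 70.2)/6 = 68.9000
Σ(z_t−z̄)(z_{t+2}−z̄) = (-1.8000) + (-0.8000) + (-2.5200) + (-0.6500) = -5.7700
Denominator Σ(z_t−z̄)² = 12.6000
r_2 = -5.7700 / 12.6000 = -0.458

-0.458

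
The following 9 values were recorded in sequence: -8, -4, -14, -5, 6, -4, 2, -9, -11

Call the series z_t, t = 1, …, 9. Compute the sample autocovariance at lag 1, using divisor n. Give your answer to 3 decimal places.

Mean z̄ = (-8 − 4 − 14 − 5 + 6 − 4 + 2 − 9 − 11)/9 = -5.2222
Σ_{t=1}^{8}(z_t−z̄)(z_{t+1}−z̄) = 3.5062
γ_1 = 3.5062 / 9 = 0.390

0.390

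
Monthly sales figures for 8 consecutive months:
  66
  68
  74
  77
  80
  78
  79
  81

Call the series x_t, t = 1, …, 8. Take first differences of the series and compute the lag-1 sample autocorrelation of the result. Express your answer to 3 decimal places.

0.139

First differences Δx: 2, 6, 3, 3, -2, 1, 2
Mean of differences = 2.1429
Numerator Σ(Δx_t−Δx̄)(Δx_{t+1}−Δx̄) = 4.8367
Denominator Σ(Δx_t−Δx̄)² = 34.8571
r_1(Δx) = 4.8367 / 34.8571 = 0.139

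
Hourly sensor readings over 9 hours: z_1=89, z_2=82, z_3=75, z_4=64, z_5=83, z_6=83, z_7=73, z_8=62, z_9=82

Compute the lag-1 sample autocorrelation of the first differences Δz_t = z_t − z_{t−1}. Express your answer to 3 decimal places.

-0.177

First differences Δz: -7, -7, -11, 19, 0, -10, -11, 20
Mean of differences = -0.8750
Numerator Σ(Δz_t−Δz̄)(Δz_{t+1}−Δz̄) = -211.2656
Denominator Σ(Δz_t−Δz̄)² = 1194.8750
r_1(Δz) = -211.2656 / 1194.8750 = -0.177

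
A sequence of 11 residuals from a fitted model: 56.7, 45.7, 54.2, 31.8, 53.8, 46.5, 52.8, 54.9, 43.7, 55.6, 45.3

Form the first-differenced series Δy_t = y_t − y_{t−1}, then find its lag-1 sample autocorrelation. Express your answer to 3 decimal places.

First differences Δy: -11.0, 8.5, -22.4, 22.0, -7.3, 6.3, 2.1, -11.2, 11.9, -10.3
Mean of differences = -1.1400
Numerator Σ(Δy_t−Δȳ)(Δy_{t+1}−Δȳ) = -1239.4436
Denominator Σ(Δy_t−Δȳ)² = 1636.5440
r_1(Δy) = -1239.4436 / 1636.5440 = -0.757

-0.757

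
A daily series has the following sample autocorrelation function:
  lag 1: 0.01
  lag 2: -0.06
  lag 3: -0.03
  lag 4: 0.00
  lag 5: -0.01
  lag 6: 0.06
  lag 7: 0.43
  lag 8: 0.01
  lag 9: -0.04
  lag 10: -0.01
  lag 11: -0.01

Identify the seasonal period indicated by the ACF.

The largest autocorrelation is r_7 = 0.43; the remaining lags stay at or below 0.06.
The dominant spike at lag 7 indicates a seasonal period of 7.

7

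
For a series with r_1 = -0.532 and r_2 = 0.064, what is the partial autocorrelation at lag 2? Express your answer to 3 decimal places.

φ_{22} = (r_2 − r_1²) / (1 − r_1²)
r_1² = (-0.532)² = 0.283024
Numerator = 0.064 − 0.2830 = -0.2190; denominator = 1 − 0.2830 = 0.7170
φ_{22} = -0.2190 / 0.7170 = -0.305

-0.305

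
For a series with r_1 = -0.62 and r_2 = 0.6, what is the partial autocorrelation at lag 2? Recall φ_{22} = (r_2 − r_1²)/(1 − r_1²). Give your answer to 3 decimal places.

0.350

φ_{22} = (r_2 − r_1²) / (1 − r_1²)
r_1² = (-0.62)² = 0.3844
Numerator = 0.6 − 0.3844 = 0.2156; denominator = 1 − 0.3844 = 0.6156
φ_{22} = 0.2156 / 0.6156 = 0.350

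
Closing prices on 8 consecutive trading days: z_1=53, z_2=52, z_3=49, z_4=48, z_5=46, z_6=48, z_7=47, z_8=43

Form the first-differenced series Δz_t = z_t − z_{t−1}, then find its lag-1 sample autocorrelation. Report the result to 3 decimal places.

-0.147

First differences Δz: -1, -3, -1, -2, 2, -1, -4
Mean of differences = -1.4286
Numerator Σ(Δz_t−Δz̄)(Δz_{t+1}−Δz̄) = -3.1837
Denominator Σ(Δz_t−Δz̄)² = 21.7143
r_1(Δz) = -3.1837 / 21.7143 = -0.147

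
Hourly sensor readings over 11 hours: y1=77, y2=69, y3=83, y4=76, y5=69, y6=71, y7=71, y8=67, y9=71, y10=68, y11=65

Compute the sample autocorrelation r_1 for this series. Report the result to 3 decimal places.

0.105

Mean ȳ = (77 + 69 + 83 + 76 + 69 + 71 + 71 + 67 + 71 + 68 + 65)/11 = 71.5455
Numerator Σ_{t=1}^{10}(y_t−ȳ)(y_{t+1}−ȳ) = 28.4298
Denominator Σ(y_t−ȳ)² = 270.7273
r_1 = 28.4298 / 270.7273 = 0.105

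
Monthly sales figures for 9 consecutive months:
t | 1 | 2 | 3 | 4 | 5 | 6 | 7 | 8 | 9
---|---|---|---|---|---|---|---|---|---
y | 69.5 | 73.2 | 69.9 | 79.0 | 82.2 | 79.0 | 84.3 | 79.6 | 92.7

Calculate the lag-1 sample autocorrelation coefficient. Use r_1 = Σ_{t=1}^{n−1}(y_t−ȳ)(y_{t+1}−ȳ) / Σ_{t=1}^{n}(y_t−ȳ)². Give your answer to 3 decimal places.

Mean ȳ = (69.5 + 73.2 + 69.9 + 79.0 + 82.2 + 79.0 + 84.3 + 79.6 + 92.7)/9 = 78.8222
Numerator Σ_{t=1}^{8}(y_t−ȳ)(y_{t+1}−ȳ) = 118.2173
Denominator Σ(y_t−ȳ)² = 432.7956
r_1 = 118.2173 / 432.7956 = 0.273

0.273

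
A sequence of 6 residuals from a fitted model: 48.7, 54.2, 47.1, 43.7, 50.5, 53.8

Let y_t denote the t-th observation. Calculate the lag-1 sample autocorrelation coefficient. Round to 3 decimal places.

Mean ȳ = (48.7 + 54.2 + 47.1 + 43.7 + 50.5 + 53.8)/6 = 49.6667
Deviations from mean: -0.9667, 4.5333, -2.5667, -5.9667, 0.8333, 4.1333
Numerator Σ_{t=1}^{5}(y_t−ȳ)(y_{t+1}−ȳ) = -2.2311
Denominator Σ(y_t−ȳ)² = 81.4533
r_1 = -2.2311 / 81.4533 = -0.027

-0.027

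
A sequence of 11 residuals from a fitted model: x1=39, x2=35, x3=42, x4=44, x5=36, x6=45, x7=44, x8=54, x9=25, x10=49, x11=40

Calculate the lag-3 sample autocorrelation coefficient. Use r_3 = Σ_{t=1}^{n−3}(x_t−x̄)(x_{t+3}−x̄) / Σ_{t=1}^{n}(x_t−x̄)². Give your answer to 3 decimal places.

-0.143

Mean x̄ = (39 + 35 + 42 + 44 + 36 + 45 + 44 + 54 + 25 + 49 + 40)/11 = 41.1818
Numerator Σ_{t=1}^{8}(x_t−x̄)(x_{t+3}−x̄) = -84.3719
Denominator Σ(x_t−x̄)² = 589.6364
r_3 = -84.3719 / 589.6364 = -0.143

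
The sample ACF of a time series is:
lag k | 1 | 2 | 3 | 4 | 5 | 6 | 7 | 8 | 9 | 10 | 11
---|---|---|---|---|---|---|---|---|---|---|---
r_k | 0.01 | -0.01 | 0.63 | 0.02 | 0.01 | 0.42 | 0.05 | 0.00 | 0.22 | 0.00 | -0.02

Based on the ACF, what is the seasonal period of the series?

3

The largest autocorrelation is r_3 = 0.63, with weaker echoes at lags 6 (0.42) and 9 (0.22); the remaining lags stay at or below 0.05.
The dominant spike at lag 3 indicates a seasonal period of 3.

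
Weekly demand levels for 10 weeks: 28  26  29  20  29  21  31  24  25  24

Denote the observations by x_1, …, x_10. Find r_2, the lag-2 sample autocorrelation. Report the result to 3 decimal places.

Mean x̄ = (28 + 26 + 29 + 20 + 29 + 21 + 31 + 24 + 25 + 24)/10 = 25.7000
Numerator Σ_{t=1}^{8}(x_t−x̄)(x_{t+2}−x̄) = 68.2200
Denominator Σ(x_t−x̄)² = 116.1000
r_2 = 68.2200 / 116.1000 = 0.588

0.588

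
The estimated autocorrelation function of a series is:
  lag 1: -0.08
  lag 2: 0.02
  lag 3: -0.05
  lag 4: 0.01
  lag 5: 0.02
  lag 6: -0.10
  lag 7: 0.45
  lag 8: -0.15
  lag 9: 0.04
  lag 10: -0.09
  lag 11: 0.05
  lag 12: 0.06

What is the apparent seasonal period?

7

The largest autocorrelation is r_7 = 0.45; the remaining lags stay at or below 0.06.
The dominant spike at lag 7 indicates a seasonal period of 7.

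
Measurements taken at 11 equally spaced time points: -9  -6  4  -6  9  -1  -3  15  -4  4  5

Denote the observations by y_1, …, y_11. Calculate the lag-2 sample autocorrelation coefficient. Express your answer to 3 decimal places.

0.076

Mean ȳ = (-9 − 6 + 4 − 6 + 9 − 1 − 3 + 15 − 4 + 4 + 5)/11 = 0.7273
Numerator Σ_{t=1}^{9}(y_t−ȳ)(y_{t+2}−ȳ) = 40.7603
Denominator Σ(y_t−ȳ)² = 536.1818
r_2 = 40.7603 / 536.1818 = 0.076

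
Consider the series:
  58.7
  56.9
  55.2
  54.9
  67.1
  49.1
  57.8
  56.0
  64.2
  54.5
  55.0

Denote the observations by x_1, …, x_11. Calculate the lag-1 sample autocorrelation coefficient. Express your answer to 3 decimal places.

-0.526

Mean x̄ = (58.7 + 56.9 + 55.2 + 54.9 + 67.1 + 49.1 + 57.8 + 56.0 + 64.2 + 54.5 + 55.0)/11 = 57.2182
Numerator Σ_{t=1}^{10}(x_t−x̄)(x_{t+1}−x̄) = -125.1667
Denominator Σ(x_t−x̄)² = 238.1764
r_1 = -125.1667 / 238.1764 = -0.526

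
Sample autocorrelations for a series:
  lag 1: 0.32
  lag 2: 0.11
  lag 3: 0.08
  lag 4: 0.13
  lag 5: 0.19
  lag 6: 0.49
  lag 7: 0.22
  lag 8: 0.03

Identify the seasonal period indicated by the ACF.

6

The largest autocorrelation is r_6 = 0.49; the remaining lags stay at or below 0.32. The elevated value at lag 1 (0.32), dropping to 0.11 at lag 2, reflects decaying short-term dependence rather than seasonality.
The dominant spike at lag 6 indicates a seasonal period of 6.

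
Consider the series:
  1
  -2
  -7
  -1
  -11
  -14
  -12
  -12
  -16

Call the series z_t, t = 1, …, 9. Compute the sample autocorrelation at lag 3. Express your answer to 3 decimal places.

0.229

Mean z̄ = (1 − 2 − 7 − 1 − 11 − 14 − 12 − 12 − 16)/9 = -8.2222
Σ(z_t−z̄)(z_{t+3}−z̄) = (66.6049) + (-17.2840) + (-7.0617) + (-27.2840) + (10.4938) + (44.9383) = 70.4074
Denominator Σ(z_t−z̄)² = 307.5556
r_3 = 70.4074 / 307.5556 = 0.229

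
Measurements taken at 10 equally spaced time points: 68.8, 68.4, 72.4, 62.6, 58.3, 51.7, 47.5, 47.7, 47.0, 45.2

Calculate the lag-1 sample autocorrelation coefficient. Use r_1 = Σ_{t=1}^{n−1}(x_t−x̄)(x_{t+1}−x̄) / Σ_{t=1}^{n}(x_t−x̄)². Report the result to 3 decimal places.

Mean x̄ = (68.8 + 68.4 + 72.4 + 62.6 + 58.3 + 51.7 + 47.5 + 47.7 + 47.0 + 45.2)/10 = 56.9600
Numerator Σ_{t=1}^{9}(x_t−x̄)(x_{t+1}−x̄) = 746.3924
Denominator Σ(x_t−x̄)² = 983.4640
r_1 = 746.3924 / 983.4640 = 0.759

0.759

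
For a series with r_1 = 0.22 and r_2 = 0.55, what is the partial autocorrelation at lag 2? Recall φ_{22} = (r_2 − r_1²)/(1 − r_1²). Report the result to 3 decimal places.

0.527

φ_{22} = (r_2 − r_1²) / (1 − r_1²)
r_1² = (0.22)² = 0.0484
Numerator = 0.55 − 0.0484 = 0.5016; denominator = 1 − 0.0484 = 0.9516
φ_{22} = 0.5016 / 0.9516 = 0.527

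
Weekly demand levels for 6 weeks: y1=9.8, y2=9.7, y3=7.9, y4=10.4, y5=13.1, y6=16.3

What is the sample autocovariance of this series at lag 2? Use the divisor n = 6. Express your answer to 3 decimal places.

-0.755

Mean ȳ = (9.8 + 9.7 + 7.9 + 10.4 + 13.1 + 16.3)/6 = 11.2000
Σ_{t=1}^{4}(y_t−ȳ)(y_{t+2}−ȳ) = -4.5300
γ_2 = -4.5300 / 6 = -0.755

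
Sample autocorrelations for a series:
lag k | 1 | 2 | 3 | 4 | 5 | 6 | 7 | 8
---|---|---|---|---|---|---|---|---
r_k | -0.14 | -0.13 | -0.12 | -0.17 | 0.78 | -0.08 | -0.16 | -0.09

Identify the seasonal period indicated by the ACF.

5

The largest autocorrelation is r_5 = 0.78; the remaining lags stay at or below -0.08.
The dominant spike at lag 5 indicates a seasonal period of 5.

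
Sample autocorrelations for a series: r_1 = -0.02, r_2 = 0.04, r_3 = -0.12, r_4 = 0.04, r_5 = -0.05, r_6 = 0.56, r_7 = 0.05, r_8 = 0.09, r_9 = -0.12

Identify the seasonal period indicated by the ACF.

6

The largest autocorrelation is r_6 = 0.56; the remaining lags stay at or below 0.09.
The dominant spike at lag 6 indicates a seasonal period of 6.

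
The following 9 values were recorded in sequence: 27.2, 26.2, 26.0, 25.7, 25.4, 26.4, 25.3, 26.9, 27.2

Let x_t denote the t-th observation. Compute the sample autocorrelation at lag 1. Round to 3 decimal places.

Mean x̄ = (27.2 + 26.2 + 26.0 + 25.7 + 25.4 + 26.4 + 25.3 + 26.9 + 27.2)/9 = 26.2556
Numerator Σ_{t=1}^{8}(x_t−x̄)(x_{t+1}−x̄) = 0.3102
Denominator Σ(x_t−x̄)² = 4.2422
r_1 = 0.3102 / 4.2422 = 0.073

0.073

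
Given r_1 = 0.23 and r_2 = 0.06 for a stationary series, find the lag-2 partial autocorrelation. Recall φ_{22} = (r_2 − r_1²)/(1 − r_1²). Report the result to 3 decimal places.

0.007

φ_{22} = (r_2 − r_1²) / (1 − r_1²)
r_1² = (0.23)² = 0.0529
Numerator = 0.06 − 0.0529 = 0.0071; denominator = 1 − 0.0529 = 0.9471
φ_{22} = 0.0071 / 0.9471 = 0.007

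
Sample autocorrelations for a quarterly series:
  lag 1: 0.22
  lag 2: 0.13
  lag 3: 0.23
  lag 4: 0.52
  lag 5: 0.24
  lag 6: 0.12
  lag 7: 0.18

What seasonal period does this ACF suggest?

The largest autocorrelation is r_4 = 0.52; the remaining lags stay at or below 0.24.
The dominant spike at lag 4 indicates a seasonal period of 4.

4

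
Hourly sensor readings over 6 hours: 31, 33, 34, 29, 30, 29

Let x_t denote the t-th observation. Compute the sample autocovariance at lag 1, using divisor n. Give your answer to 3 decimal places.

0.667

Mean x̄ = (31 + 33 + 34 + 29 + 30 + 29)/6 = 31.0000
Deviations: 0.0000, 2.0000, 3.0000, -2.0000, -1.0000, -2.0000
Σ_{t=1}^{5}(x_t−x̄)(x_{t+1}−x̄) = 4.0000
γ_1 = 4.0000 / 6 = 0.667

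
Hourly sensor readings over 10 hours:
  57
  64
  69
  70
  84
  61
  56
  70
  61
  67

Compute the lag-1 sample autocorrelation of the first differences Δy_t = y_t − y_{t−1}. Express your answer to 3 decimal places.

First differences Δy: 7, 5, 1, 14, -23, -5, 14, -9, 6
Mean of differences = 1.1111
Numerator Σ(Δy_t−Δȳ)(Δy_{t+1}−Δȳ) = -400.9012
Denominator Σ(Δy_t−Δȳ)² = 1126.8889
r_1(Δy) = -400.9012 / 1126.8889 = -0.356

-0.356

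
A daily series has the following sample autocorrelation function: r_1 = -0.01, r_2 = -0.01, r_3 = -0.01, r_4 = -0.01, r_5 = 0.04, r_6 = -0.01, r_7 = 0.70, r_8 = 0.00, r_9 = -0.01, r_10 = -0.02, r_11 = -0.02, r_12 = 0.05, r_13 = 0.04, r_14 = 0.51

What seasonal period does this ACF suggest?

7

The largest autocorrelation is r_7 = 0.70, with a weaker echo at lag 14 (0.51); the remaining lags stay at or below 0.05.
The dominant spike at lag 7 indicates a seasonal period of 7.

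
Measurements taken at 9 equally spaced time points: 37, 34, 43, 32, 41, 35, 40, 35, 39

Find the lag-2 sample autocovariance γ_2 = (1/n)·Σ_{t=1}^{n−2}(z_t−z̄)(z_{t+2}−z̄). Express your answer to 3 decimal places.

Mean z̄ = (37 + 34 + 43 + 32 + 41 + 35 + 40 + 35 + 39)/9 = 37.3333
Σ_{t=1}^{7}(z_t−z̄)(z_{t+2}−z̄) = 68.7778
γ_2 = 68.7778 / 9 = 7.642

7.642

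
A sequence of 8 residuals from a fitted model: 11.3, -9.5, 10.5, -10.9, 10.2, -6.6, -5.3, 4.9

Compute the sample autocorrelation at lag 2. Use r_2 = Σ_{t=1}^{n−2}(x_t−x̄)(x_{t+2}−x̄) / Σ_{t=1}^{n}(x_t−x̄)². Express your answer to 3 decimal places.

Mean x̄ = (11.3 − 9.5 + 10.5 − 10.9 + 10.2 − 6.6 − 5.3 + 4.9)/8 = 0.5750
Numerator Σ_{t=1}^{6}(x_t−x̄)(x_{t+2}−x̄) = 312.3388
Denominator Σ(x_t−x̄)² = 644.0550
r_2 = 312.3388 / 644.0550 = 0.485

0.485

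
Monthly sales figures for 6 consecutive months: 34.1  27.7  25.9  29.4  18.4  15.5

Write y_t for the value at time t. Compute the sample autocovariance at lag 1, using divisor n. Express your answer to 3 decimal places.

10.726

Mean ȳ = (34.1 + 27.7 + 25.9 + 29.4 + 18.4 + 15.5)/6 = 25.1667
Deviations: 8.9333, 2.5333, 0.7333, 4.2333, -6.7667, -9.6667
Σ_{t=1}^{5}(y_t−ȳ)(y_{t+1}−ȳ) = 64.3589
γ_1 = 64.3589 / 6 = 10.726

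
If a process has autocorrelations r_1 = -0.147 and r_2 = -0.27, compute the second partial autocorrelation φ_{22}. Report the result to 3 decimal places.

-0.298

φ_{22} = (r_2 − r_1²) / (1 − r_1²)
r_1² = (-0.147)² = 0.021609
Numerator = -0.27 − 0.0216 = -0.2916; denominator = 1 − 0.0216 = 0.9784
φ_{22} = -0.2916 / 0.9784 = -0.298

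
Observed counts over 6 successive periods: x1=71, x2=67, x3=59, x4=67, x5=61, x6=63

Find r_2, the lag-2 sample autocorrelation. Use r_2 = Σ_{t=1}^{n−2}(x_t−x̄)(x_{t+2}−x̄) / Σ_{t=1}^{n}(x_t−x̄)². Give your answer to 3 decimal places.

Mean x̄ = (71 + 67 + 59 + 67 + 61 + 63)/6 = 64.6667
Deviations from mean: 6.3333, 2.3333, -5.6667, 2.3333, -3.6667, -1.6667
Σ(x_t−x̄)(x_{t+2}−x̄) = (-35.8889) + (5.4444) + (20.7778) + (-3.8889) = -13.5556
Denominator Σ(x_t−x̄)² = 99.3333
r_2 = -13.5556 / 99.3333 = -0.136

-0.136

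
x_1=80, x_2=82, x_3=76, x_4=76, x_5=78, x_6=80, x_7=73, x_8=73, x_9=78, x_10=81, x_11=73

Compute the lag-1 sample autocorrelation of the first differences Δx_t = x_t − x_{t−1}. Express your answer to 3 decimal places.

-0.169

First differences Δx: 2, -6, 0, 2, 2, -7, 0, 5, 3, -8
Mean of differences = -0.7000
Numerator Σ(Δx_t−Δx̄)(Δx_{t+1}−Δx̄) = -32.1900
Denominator Σ(Δx_t−Δx̄)² = 190.1000
r_1(Δx) = -32.1900 / 190.1000 = -0.169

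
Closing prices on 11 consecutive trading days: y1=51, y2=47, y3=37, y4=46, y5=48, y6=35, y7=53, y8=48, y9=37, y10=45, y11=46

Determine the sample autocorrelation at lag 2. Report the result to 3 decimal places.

Mean ȳ = (51 + 47 + 37 + 46 + 48 + 35 + 53 + 48 + 37 + 45 + 46)/11 = 44.8182
Numerator Σ_{t=1}^{9}(y_t−ȳ)(y_{t+2}−ȳ) = -160.0661
Denominator Σ(y_t−ȳ)² = 351.6364
r_2 = -160.0661 / 351.6364 = -0.455

-0.455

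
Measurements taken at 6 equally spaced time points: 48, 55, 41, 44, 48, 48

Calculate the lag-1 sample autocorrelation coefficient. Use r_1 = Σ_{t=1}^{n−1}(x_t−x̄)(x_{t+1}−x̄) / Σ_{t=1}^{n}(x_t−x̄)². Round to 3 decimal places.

Mean x̄ = (48 + 55 + 41 + 44 + 48 + 48)/6 = 47.3333
Deviations from mean: 0.6667, 7.6667, -6.3333, -3.3333, 0.6667, 0.6667
Numerator Σ_{t=1}^{5}(x_t−x̄)(x_{t+1}−x̄) = -24.1111
Denominator Σ(x_t−x̄)² = 111.3333
r_1 = -24.1111 / 111.3333 = -0.217

-0.217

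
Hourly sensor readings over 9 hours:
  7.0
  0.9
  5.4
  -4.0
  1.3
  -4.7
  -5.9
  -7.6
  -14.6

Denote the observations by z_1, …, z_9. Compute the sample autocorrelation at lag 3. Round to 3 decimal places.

Mean z̄ = (7.0 + 0.9 + 5.4 − 4.0 + 1.3 − 4.7 − 5.9 − 7.6 − 14.6)/9 = -2.4667
Σ(z_t−z̄)(z_{t+3}−z̄) = (-14.5156) + (12.6811) + (-17.5689) + (5.2644) + (-19.3356) + (27.0978) = -6.3767
Denominator Σ(z_t−z̄)² = 369.7200
r_3 = -6.3767 / 369.7200 = -0.017

-0.017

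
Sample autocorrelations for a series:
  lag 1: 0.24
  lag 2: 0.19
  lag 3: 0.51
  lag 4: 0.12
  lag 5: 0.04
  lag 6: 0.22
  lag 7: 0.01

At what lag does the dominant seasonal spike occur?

The largest autocorrelation is r_3 = 0.51; the remaining lags stay at or below 0.24. The elevated value at lag 1 (0.24), dropping to 0.19 at lag 2, reflects decaying short-term dependence rather than seasonality.
The dominant spike at lag 3 indicates a seasonal period of 3.

3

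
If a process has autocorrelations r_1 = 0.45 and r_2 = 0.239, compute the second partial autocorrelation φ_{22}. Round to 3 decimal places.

0.046

φ_{22} = (r_2 − r_1²) / (1 − r_1²)
r_1² = (0.45)² = 0.2025
Numerator = 0.239 − 0.2025 = 0.0365; denominator = 1 − 0.2025 = 0.7975
φ_{22} = 0.0365 / 0.7975 = 0.046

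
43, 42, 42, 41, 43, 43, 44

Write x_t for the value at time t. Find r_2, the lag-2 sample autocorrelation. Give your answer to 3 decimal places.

Mean x̄ = (43 + 42 + 42 + 41 + 43 + 43 + 44)/7 = 42.5714
Σ(x_t−x̄)(x_{t+2}−x̄) = (-0.2449) + (0.8980) + (-0.2449) + (-0.6735) + (0.6122) = 0.3469
Denominator Σ(x_t−x̄)² = 5.7143
r_2 = 0.3469 / 5.7143 = 0.061

0.061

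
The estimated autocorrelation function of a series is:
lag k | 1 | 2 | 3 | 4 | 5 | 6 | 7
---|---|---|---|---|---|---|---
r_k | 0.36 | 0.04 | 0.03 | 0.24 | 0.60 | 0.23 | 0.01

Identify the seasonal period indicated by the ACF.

The largest autocorrelation is r_5 = 0.60; the remaining lags stay at or below 0.36. The elevated value at lag 1 (0.36), dropping to 0.04 at lag 2, reflects decaying short-term dependence rather than seasonality.
The dominant spike at lag 5 indicates a seasonal period of 5.

5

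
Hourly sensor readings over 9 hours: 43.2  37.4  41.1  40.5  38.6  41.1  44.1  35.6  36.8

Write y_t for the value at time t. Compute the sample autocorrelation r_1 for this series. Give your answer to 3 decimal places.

Mean ȳ = (43.2 + 37.4 + 41.1 + 40.5 + 38.6 + 41.1 + 44.1 + 35.6 + 36.8)/9 = 39.8222
Numerator Σ_{t=1}^{8}(y_t−ȳ)(y_{t+1}−ȳ) = -12.6360
Denominator Σ(y_t−ȳ)² = 67.7556
r_1 = -12.6360 / 67.7556 = -0.186

-0.186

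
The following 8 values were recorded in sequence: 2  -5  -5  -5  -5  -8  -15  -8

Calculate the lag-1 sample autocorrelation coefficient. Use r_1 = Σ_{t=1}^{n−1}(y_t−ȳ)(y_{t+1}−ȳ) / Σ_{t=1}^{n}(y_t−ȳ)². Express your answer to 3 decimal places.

Mean ȳ = (2 − 5 − 5 − 5 − 5 − 8 − 15 − 8)/8 = -6.1250
Deviations from mean: 8.1250, 1.1250, 1.1250, 1.1250, 1.1250, -1.8750, -8.8750, -1.8750
Σ(y_t−ȳ)(y_{t+1}−ȳ) = (9.1406) + (1.2656) + (1.2656) + (1.2656) + (-2.1094) + (16.6406) + (16.6406) = 44.1094
Denominator Σ(y_t−ȳ)² = 156.8750
r_1 = 44.1094 / 156.8750 = 0.281

0.281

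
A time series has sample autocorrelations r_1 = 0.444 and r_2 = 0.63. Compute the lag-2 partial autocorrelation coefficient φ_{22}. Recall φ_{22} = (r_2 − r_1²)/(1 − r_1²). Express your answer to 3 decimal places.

φ_{22} = (r_2 − r_1²) / (1 − r_1²)
r_1² = (0.444)² = 0.197136
Numerator = 0.63 − 0.1971 = 0.4329; denominator = 1 − 0.1971 = 0.8029
φ_{22} = 0.4329 / 0.8029 = 0.539

0.539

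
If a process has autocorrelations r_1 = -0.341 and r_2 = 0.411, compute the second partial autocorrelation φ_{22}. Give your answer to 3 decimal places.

0.333

φ_{22} = (r_2 − r_1²) / (1 − r_1²)
r_1² = (-0.341)² = 0.116281
Numerator = 0.411 − 0.1163 = 0.2947; denominator = 1 − 0.1163 = 0.8837
φ_{22} = 0.2947 / 0.8837 = 0.333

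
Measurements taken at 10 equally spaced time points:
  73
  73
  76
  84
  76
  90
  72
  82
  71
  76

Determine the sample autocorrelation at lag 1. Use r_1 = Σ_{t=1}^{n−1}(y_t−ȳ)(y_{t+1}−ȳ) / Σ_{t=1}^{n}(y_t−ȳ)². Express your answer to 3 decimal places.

Mean ȳ = (73 + 73 + 76 + 84 + 76 + 90 + 72 + 82 + 71 + 76)/10 = 77.3000
Numerator Σ_{t=1}^{9}(y_t−ȳ)(y_{t+1}−ȳ) = -123.4900
Denominator Σ(y_t−ȳ)² = 338.1000
r_1 = -123.4900 / 338.1000 = -0.365

-0.365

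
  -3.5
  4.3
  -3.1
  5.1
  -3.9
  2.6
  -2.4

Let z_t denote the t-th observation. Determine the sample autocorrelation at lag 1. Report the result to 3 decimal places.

-0.850

Mean z̄ = (-3.5 + 4.3 − 3.1 + 5.1 − 3.9 + 2.6 − 2.4)/7 = -0.1286
Numerator Σ_{t=1}^{6}(z_t−z̄)(z_{t+1}−z̄) = -79.8337
Denominator Σ(z_t−z̄)² = 93.9743
r_1 = -79.8337 / 93.9743 = -0.850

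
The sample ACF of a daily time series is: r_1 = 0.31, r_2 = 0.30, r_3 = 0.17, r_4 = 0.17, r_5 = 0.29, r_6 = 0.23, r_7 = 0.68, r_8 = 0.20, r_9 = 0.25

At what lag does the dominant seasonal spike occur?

The largest autocorrelation is r_7 = 0.68; the remaining lags stay at or below 0.31. The elevated value at lag 1 (0.31), dropping to 0.30 at lag 2, reflects decaying short-term dependence rather than seasonality.
The dominant spike at lag 7 indicates a seasonal period of 7.

7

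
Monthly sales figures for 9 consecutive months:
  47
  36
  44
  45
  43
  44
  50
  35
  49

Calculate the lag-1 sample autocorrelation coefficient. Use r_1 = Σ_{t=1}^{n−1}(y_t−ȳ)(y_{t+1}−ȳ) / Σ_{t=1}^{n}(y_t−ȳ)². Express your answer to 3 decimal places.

-0.592

Mean ȳ = (47 + 36 + 44 + 45 + 43 + 44 + 50 + 35 + 49)/9 = 43.6667
Numerator Σ_{t=1}^{8}(y_t−ȳ)(y_{t+1}−ȳ) = -127.7778
Denominator Σ(y_t−ȳ)² = 216.0000
r_1 = -127.7778 / 216.0000 = -0.592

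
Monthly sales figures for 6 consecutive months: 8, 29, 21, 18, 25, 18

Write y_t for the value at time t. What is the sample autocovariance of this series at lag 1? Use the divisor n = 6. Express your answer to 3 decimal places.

-19.810

Mean ȳ = (8 + 29 + 21 + 18 + 25 + 18)/6 = 19.8333
Σ_{t=1}^{5}(y_t−ȳ)(y_{t+1}−ȳ) = -118.8611
γ_1 = -118.8611 / 6 = -19.810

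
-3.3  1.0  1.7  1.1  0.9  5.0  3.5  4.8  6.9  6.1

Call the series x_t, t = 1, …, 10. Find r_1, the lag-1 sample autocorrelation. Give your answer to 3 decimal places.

Mean x̄ = (-3.3 + 1.0 + 1.7 + 1.1 + 0.9 + 5.0 + 3.5 + 4.8 + 6.9 + 6.1)/10 = 2.7700
Numerator Σ_{t=1}^{9}(x_t−x̄)(x_{t+1}−x̄) = 38.6241
Denominator Σ(x_t−x̄)² = 85.1810
r_1 = 38.6241 / 85.1810 = 0.453

0.453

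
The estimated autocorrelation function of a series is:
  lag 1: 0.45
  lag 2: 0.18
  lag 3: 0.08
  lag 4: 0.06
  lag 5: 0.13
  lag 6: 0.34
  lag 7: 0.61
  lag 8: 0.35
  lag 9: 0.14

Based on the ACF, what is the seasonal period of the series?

The largest autocorrelation is r_7 = 0.61; the remaining lags stay at or below 0.45. The elevated value at lag 1 (0.45), dropping to 0.18 at lag 2, reflects decaying short-term dependence rather than seasonality.
The dominant spike at lag 7 indicates a seasonal period of 7.

7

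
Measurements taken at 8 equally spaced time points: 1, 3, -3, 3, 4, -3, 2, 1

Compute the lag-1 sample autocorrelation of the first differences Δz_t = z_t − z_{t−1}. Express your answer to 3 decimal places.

-0.586

First differences Δz: 2, -6, 6, 1, -7, 5, -1
Mean of differences = 0.0000
Numerator Σ(Δz_t−Δz̄)(Δz_{t+1}−Δz̄) = -89.0000
Denominator Σ(Δz_t−Δz̄)² = 152.0000
r_1(Δz) = -89.0000 / 152.0000 = -0.586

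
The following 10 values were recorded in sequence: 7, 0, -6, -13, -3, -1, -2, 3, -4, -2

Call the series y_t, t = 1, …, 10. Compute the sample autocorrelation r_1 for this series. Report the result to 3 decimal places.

0.210

Mean ȳ = (7 + 0 − 6 − 13 − 3 − 1 − 2 + 3 − 4 − 2)/10 = -2.1000
Numerator Σ_{t=1}^{9}(y_t−ȳ)(y_{t+1}−ȳ) = 52.9900
Denominator Σ(y_t−ȳ)² = 252.9000
r_1 = 52.9900 / 252.9000 = 0.210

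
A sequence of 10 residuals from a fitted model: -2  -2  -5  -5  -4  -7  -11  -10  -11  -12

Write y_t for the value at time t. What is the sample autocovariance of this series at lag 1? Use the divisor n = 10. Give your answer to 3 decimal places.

Mean ȳ = (-2 − 2 − 5 − 5 − 4 − 7 − 11 − 10 − 11 − 12)/10 = -6.9000
Σ_{t=1}^{9}(y_t−ȳ)(y_{t+1}−ȳ) = 88.8900
γ_1 = 88.8900 / 10 = 8.889

8.889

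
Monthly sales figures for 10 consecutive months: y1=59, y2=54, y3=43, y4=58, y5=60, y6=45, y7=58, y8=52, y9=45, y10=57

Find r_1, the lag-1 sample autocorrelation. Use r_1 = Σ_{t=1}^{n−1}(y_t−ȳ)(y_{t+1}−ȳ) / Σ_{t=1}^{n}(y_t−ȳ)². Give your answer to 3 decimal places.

-0.376

Mean ȳ = (59 + 54 + 43 + 58 + 60 + 45 + 58 + 52 + 45 + 57)/10 = 53.1000
Numerator Σ_{t=1}^{9}(y_t−ȳ)(y_{t+1}−ȳ) = -143.1100
Denominator Σ(y_t−ȳ)² = 380.9000
r_1 = -143.1100 / 380.9000 = -0.376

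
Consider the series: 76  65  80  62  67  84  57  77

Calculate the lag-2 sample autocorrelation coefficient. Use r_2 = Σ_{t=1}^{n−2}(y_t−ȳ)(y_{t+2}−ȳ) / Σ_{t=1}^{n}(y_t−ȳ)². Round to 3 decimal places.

Mean ȳ = (76 + 65 + 80 + 62 + 67 + 84 + 57 + 77)/8 = 71.0000
Σ(y_t−ȳ)(y_{t+2}−ȳ) = (45.0000) + (54.0000) + (-36.0000) + (-117.0000) + (56.0000) + (78.0000) = 80.0000
Denominator Σ(y_t−ȳ)² = 640.0000
r_2 = 80.0000 / 640.0000 = 0.125

0.125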